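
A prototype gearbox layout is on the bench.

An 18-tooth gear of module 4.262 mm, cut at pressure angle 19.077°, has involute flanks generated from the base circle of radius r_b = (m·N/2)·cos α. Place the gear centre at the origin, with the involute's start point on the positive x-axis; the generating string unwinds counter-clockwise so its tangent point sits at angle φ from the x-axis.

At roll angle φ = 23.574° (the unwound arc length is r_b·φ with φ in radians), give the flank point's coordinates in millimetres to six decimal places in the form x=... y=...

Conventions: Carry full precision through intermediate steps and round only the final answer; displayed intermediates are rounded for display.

x=39.191169 y=0.827495

recognized (one wheel, involute flank): single-mesh tooth geometry, m = 4.262, N = 18
pitch radius r_p = m·N/2 = 4.262·18/2 = 38.358000
base radius r_b = r_p·cos α = 38.358000·cos 19.077° = 36.251386
roll angle φ = 23.574° = 0.41144392 rad
x = r_b·(cos φ + φ·sin φ) = 39.191169
y = r_b·(sin φ − φ·cos φ) = 0.827495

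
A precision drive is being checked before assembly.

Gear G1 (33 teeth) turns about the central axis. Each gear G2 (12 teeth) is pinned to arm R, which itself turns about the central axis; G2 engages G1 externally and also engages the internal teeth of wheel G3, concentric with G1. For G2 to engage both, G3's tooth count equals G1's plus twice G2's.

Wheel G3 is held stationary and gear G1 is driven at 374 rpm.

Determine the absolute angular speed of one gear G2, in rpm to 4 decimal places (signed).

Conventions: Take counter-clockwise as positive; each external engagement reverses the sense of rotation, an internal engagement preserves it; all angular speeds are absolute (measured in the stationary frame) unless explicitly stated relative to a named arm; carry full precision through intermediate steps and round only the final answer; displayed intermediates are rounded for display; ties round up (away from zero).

recognized (axles ride arm R): planetary set, 33/12/57 teeth
normalise by the input: solve with ω_sun = 1, then scale by 374 rpm
ring teeth: 33 + 2·12 = 57
33(ω_sun−ω_arm) = −57(ω_ring−ω_arm),  ω_ring = 0, ω_sun = 1
33(1−ω_arm) = −57(0−ω_arm)  ⇒  90·ω_arm = 33  ⇒  ω_arm = 11/30
sun–planet mesh: 33·(1−11/30) = −12·(ω_p−ω_arm)  ⇒  ω_p−ω_arm = -209/120
ω_p = 11/30 − 209/120 = -11/8
scale: ω_p = -11/8 × 374 rpm = -514.2500 rpm

-514.2500 rpm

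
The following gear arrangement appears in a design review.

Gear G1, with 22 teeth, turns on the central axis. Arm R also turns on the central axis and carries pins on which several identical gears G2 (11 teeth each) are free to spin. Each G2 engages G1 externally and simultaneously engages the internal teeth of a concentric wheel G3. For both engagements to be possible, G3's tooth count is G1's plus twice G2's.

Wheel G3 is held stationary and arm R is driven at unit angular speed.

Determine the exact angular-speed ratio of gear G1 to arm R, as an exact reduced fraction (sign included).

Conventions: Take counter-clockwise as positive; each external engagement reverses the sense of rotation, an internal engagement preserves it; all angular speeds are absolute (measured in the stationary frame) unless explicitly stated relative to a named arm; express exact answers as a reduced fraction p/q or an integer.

recognized (axles ride arm R): planetary set, 22/11/44 teeth
ring teeth: 22 + 2·11 = 44
22(ω_sun−ω_arm) = −44(ω_ring−ω_arm),  ω_ring = 0, ω_arm = 1
ω_sun = 1 − (44/22)(0−1) = 3
ω_out/ω_in = 3

3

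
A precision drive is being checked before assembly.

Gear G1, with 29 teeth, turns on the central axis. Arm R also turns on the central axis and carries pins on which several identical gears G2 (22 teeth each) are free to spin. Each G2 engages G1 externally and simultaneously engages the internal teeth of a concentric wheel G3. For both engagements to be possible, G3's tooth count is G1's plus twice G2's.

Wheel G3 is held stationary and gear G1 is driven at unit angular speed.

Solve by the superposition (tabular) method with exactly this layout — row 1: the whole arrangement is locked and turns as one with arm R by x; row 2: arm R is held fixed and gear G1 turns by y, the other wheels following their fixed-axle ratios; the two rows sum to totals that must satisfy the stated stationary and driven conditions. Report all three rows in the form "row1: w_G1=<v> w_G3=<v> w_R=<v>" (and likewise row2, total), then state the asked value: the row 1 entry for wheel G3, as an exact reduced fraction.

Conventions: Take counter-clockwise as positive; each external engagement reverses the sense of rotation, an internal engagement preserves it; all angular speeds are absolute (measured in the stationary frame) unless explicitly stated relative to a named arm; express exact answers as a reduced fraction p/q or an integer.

row1: w_G1=29/102 w_G3=29/102 w_R=29/102
row2: w_G1=73/102 w_G3=-29/102 w_R=0
total: w_G1=1 w_G3=0 w_R=29/102
asked value: 29/102

planetary set (29T centre, 22T on arm, 73T internal) — Willis relation
superposition row 1 [locked train]: every member turns x
superposition row 2 [arm held]: sun y, ring −(29/73)·y, arm 0
boundary: total ω_ring = x − (29/73)·y = 0 and total ω_sun = x + y = 1  ⇒  y = 73/102, x = 29/102
row 2 ring = −(29/73)·73/102 = -29/102
totals (row 1 + row 2): sun 29/102 + 73/102 = 1, ring 29/102 + (-29/102) = 0, arm 29/102 + 0 = 29/102
asked cell (row1, ring) = 29/102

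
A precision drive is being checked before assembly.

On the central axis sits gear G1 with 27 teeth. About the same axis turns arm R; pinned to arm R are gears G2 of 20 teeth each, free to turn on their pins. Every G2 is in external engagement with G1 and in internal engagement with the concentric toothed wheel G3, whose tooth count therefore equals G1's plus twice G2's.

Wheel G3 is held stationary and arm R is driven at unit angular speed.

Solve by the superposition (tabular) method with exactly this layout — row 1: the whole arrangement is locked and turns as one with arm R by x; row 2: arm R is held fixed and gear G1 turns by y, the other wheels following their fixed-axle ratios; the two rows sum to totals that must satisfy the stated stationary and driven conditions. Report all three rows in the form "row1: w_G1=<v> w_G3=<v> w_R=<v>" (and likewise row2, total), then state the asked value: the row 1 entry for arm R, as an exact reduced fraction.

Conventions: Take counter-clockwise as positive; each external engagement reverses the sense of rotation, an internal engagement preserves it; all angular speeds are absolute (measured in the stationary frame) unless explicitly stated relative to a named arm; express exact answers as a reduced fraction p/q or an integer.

recognized (axles ride arm R): planetary set, 27/20/67 teeth
row 1: whole set turns with the arm by x
row 2: sun turns y, ring = −(27/67)·y, arm 0
boundary: total ω_ring = x − (27/67)·y = 0 and total ω_arm = x = 1  ⇒  y = 67/27, x = 1
row 2 ring = −(27/67)·67/27 = -1
totals (row 1 + row 2): sun 1 + 67/27 = 94/27, ring 1 + (-1) = 0, arm 1 + 0 = 1
asked cell (row1, arm) = 1

row1: w_G1=1 w_G3=1 w_R=1
row2: w_G1=67/27 w_G3=-1 w_R=0
total: w_G1=94/27 w_G3=0 w_R=1
asked value: 1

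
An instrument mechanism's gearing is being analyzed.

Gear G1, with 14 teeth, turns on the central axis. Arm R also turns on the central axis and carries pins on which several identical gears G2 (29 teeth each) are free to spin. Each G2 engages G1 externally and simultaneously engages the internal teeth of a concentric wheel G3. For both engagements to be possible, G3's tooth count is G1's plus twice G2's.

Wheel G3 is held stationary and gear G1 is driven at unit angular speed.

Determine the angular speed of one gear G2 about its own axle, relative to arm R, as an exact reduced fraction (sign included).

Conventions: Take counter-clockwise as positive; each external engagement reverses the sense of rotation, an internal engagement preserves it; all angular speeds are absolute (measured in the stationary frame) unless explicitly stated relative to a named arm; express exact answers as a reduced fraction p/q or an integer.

class = planetary set [G3 = 14+2·29 = 72; Willis about the carrier]
ring teeth: 14 + 2·29 = 72
14(ω_sun−ω_arm) = −72(ω_ring−ω_arm),  ω_ring = 0, ω_sun = 1
14(1−ω_arm) = −72(0−ω_arm)  ⇒  86·ω_arm = 14  ⇒  ω_arm = 7/43
sun–planet mesh: 14·(1−7/43) = −29·(ω_p−ω_arm)  ⇒  ω_p−ω_arm = -504/1247
exact speed ratio = -504/1247

-504/1247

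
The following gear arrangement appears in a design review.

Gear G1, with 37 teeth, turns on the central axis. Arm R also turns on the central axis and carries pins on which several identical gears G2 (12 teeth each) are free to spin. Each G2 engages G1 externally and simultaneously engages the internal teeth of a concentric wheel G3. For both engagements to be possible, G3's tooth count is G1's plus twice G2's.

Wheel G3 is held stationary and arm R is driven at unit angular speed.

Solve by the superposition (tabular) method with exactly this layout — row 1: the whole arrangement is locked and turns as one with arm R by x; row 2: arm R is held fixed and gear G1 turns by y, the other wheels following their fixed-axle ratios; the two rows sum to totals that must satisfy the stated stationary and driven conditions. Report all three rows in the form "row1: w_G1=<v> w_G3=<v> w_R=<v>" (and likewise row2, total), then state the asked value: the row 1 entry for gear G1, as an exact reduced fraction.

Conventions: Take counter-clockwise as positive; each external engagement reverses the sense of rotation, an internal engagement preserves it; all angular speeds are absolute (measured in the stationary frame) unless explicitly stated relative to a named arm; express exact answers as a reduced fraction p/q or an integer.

row1: w_G1=1 w_G3=1 w_R=1
row2: w_G1=61/37 w_G3=-1 w_R=0
total: w_G1=98/37 w_G3=0 w_R=1
asked value: 1

topology: planetary set — G1 37T / G2 12T / G3 61T, arm = carrier (Willis)
row 1 (train locked, turned with arm): all members turn x
superposition row 2 [arm held]: sun y, ring −(37/61)·y, arm 0
boundary: total ω_ring = x − (37/61)·y = 0 and total ω_arm = x = 1  ⇒  y = 61/37, x = 1
row 2 ring = −(37/61)·61/37 = -1
totals (row 1 + row 2): sun 1 + 61/37 = 98/37, ring 1 + (-1) = 0, arm 1 + 0 = 1
asked cell (row1, sun) = 1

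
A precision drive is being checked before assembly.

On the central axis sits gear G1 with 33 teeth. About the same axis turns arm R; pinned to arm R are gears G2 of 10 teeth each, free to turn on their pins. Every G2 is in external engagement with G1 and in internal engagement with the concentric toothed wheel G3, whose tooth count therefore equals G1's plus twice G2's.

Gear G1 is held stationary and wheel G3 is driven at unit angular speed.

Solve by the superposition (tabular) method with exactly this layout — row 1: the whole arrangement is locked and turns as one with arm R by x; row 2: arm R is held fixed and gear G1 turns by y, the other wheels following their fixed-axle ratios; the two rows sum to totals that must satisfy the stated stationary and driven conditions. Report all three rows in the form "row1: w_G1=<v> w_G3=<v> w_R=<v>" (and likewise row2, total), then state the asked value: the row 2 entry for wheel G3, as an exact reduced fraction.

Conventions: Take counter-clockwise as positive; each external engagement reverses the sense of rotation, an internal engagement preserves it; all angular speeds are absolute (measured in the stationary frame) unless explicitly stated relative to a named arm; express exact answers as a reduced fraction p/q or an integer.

row1: w_G1=53/86 w_G3=53/86 w_R=53/86
row2: w_G1=-53/86 w_G3=33/86 w_R=0
total: w_G1=0 w_G3=1 w_R=53/86
asked value: 33/86

class = planetary set [G3 = 33+2·10 = 53; Willis about the carrier]
superposition row 1 [locked train]: every member turns x
superposition row 2 [arm held]: sun y, ring −(33/53)·y, arm 0
boundary: total ω_sun = x + y = 0 and total ω_ring = x − (33/53)·y = 1  ⇒  y = -53/86, x = 53/86
row 2 ring = −(33/53)·(-53/86) = 33/86
totals (row 1 + row 2): sun 53/86 + (-53/86) = 0, ring 53/86 + 33/86 = 1, arm 53/86 + 0 = 53/86
asked cell (row2, ring) = 33/86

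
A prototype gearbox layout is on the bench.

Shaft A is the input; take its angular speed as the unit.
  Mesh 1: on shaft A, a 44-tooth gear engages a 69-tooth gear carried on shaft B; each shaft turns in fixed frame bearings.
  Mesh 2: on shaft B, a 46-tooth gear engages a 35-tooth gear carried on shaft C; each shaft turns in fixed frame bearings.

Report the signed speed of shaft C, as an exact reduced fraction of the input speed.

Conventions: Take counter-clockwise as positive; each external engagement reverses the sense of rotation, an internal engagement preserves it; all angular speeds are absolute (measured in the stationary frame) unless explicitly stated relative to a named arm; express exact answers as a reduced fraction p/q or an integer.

2-mesh fixed-axis compound train (all bearings frame-fixed)
mesh 1 [44T→69T]: |ω|/ω_in = 1×44/69 = 44/69, sense flips to −
mesh 2 [46T→35T]: |ω|/ω_in = (44/69)×46/35 = 88/105, sense flips to +
signed output speed (× input speed) = 88/105

88/105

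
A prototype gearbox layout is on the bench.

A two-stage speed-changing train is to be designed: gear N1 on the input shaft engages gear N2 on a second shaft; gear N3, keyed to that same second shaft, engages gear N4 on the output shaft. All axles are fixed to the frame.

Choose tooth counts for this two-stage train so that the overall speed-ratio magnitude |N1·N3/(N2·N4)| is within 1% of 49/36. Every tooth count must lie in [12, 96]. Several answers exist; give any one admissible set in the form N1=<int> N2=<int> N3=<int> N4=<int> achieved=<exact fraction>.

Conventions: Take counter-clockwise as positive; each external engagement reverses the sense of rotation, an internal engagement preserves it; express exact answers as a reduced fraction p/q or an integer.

design class (target 49/36): fixed-axis compound train
target = 49/36 in lowest terms: an exact hit needs N1·N3 = k·49 and N2·N4 = k·36 for one integer k, every count in [12, 96]; additionally prefer no 1:1 stage (N1 ≠ N2, N3 ≠ N4)
k = 1…3: no 1:1-free in-range split of k·49 and k·36 into factor pairs; take k = 4
k = 4: N1·N3 = 196 = 14·14, N2·N4 = 144 = 12·12
achieved = 14·14/(12·12) = 49/36; |achieved − target| = 0 ≤ 49/3600 ✓

N1=14 N2=12 N3=14 N4=12 achieved=49/36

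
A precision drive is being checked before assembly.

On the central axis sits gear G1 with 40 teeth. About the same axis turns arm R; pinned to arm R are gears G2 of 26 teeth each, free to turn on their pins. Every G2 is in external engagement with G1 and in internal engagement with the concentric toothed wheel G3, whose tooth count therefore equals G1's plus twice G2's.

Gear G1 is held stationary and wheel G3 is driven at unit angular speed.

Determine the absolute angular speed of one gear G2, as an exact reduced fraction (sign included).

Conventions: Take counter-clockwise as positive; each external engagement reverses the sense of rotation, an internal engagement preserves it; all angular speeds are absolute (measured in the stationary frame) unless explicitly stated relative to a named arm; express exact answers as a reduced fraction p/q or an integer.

23/13

recognized (axles ride arm R): planetary set, 40/26/92 teeth
ring teeth: 40 + 2·26 = 92
40(ω_sun−ω_arm) = −92(ω_ring−ω_arm),  ω_sun = 0, ω_ring = 1
40(0−ω_arm) = −92(1−ω_arm)  ⇒  132·ω_arm = 92  ⇒  ω_arm = 23/33
sun–planet mesh: 40·(0−23/33) = −26·(ω_p−ω_arm)  ⇒  ω_p−ω_arm = 460/429
ω_p = 23/33 + 460/429 = 23/13
exact speed ratio = 23/13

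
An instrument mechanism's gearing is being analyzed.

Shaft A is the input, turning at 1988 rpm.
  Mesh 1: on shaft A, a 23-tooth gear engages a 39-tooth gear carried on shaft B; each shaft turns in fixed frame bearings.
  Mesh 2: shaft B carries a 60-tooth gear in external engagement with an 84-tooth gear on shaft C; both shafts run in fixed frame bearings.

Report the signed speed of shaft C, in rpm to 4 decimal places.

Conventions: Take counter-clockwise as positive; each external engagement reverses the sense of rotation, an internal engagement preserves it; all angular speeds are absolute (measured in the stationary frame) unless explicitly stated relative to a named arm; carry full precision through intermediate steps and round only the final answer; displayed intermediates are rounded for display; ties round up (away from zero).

class = fixed-axis compound train [2 meshes; 2 ratios multiply, 2 sense flips]
mesh 1 [23T→39T]: ω = 1988.0000×23/39 = 1172.4103 rpm, sense flips to −
mesh 2 [60T→84T]: ω = 1172.4103×60/84 = 837.4359 rpm, sense flips to +
signed output speed = +837.4359 rpm

+837.4359 rpm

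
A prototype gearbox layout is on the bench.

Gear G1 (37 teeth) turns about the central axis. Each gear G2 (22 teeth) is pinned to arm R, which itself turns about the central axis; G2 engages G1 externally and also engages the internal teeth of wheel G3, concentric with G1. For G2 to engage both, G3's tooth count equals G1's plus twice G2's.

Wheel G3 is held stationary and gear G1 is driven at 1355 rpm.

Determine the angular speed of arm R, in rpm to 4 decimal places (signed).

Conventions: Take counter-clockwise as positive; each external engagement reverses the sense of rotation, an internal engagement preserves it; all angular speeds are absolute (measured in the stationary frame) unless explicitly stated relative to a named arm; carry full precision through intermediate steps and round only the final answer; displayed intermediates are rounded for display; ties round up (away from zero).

recognized (axles ride arm R): planetary set, 37/22/81 teeth
normalise by the input: solve with ω_sun = 1, then scale by 1355 rpm
ring teeth: 37 + 2·22 = 81
37(ω_sun−ω_arm) = −81(ω_ring−ω_arm),  ω_ring = 0, ω_sun = 1
37(1−ω_arm) = −81(0−ω_arm)  ⇒  118·ω_arm = 37  ⇒  ω_arm = 37/118
scale: ω_arm = 37/118 × 1355 rpm = +424.8729 rpm

+424.8729 rpm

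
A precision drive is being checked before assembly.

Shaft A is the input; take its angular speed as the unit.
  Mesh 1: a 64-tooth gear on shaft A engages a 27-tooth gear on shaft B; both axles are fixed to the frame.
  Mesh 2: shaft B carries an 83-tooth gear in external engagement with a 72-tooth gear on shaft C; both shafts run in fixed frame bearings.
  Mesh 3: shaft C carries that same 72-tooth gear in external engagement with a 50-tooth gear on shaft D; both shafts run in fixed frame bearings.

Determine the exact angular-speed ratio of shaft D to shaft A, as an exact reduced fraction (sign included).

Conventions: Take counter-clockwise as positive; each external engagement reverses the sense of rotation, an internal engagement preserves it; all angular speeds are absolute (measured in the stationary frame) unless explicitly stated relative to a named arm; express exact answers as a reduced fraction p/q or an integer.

class = fixed-axis compound train [3 meshes; 3 ratios multiply, 3 sense flips]
mesh 1 [64T→27T]: running ratio 64/27, sense −
mesh 2 [83T→72T]: running ratio 664/243, sense +
mesh 3 [72T→50T]: running ratio 2656/675, sense −
ω_out/ω_in = -2656/675

-2656/675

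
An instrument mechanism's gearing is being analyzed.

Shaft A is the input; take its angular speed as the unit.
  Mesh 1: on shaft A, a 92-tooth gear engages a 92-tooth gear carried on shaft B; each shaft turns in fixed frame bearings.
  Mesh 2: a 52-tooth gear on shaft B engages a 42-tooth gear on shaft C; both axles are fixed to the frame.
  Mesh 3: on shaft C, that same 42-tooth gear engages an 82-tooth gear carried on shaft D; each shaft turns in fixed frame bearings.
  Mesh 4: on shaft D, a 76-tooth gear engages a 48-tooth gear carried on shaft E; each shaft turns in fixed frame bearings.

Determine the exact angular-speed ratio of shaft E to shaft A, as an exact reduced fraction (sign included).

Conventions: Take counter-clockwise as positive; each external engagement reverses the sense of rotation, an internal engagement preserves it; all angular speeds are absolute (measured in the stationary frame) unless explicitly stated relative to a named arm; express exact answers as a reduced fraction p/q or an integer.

class = fixed-axis compound train [4 meshes; 4 ratios multiply, 4 sense flips]
mesh 1 [92T→92T]: running ratio 1, sense −
mesh 2 [52T→42T]: running ratio 26/21, sense +
mesh 3 [42T→82T]: running ratio 26/41, sense −
mesh 4 [76T→48T]: running ratio 247/246, sense +
ω_out/ω_in = 247/246

247/246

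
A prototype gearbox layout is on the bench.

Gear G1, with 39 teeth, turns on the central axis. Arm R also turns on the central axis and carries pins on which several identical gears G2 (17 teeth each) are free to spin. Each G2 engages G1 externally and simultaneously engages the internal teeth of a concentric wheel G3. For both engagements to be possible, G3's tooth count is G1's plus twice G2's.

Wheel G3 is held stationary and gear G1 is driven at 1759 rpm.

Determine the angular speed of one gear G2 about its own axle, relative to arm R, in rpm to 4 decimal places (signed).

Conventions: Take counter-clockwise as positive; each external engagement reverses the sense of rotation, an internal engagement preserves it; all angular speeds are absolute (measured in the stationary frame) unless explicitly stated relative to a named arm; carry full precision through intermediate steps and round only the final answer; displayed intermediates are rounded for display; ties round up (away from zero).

-2630.1854 rpm

class = planetary set [G3 = 39+2·17 = 73; Willis about the carrier]
normalise by the input: solve with ω_sun = 1, then scale by 1759 rpm
ring teeth: 39 + 2·17 = 73
39(ω_sun−ω_arm) = −73(ω_ring−ω_arm),  ω_ring = 0, ω_sun = 1
39(1−ω_arm) = −73(0−ω_arm)  ⇒  112·ω_arm = 39  ⇒  ω_arm = 39/112
sun–planet mesh: 39·(1−39/112) = −17·(ω_p−ω_arm)  ⇒  ω_p−ω_arm = -2847/1904
scale: ω_p−ω_arm = -2847/1904 × 1759 rpm = -2630.1854 rpm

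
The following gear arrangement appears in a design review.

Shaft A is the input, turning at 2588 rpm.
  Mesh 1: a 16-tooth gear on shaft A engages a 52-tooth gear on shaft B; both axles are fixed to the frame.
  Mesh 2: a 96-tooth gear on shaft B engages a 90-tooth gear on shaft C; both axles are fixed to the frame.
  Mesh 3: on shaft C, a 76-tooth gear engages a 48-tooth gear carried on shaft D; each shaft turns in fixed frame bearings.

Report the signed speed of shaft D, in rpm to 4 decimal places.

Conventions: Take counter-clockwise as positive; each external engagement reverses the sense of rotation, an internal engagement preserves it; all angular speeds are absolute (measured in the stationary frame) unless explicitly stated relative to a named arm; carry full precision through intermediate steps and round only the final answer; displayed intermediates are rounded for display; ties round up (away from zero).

-1344.8752 rpm

topology: fixed-axis compound train — 3 meshes, A→D
mesh 1 [16T→52T]: ω = 2588.0000×16/52 = 796.3077 rpm, sense flips to −
mesh 2 [96T→90T]: ω = 796.3077×96/90 = 849.3949 rpm, sense flips to +
mesh 3 [76T→48T]: ω = 849.3949×76/48 = 1344.8752 rpm, sense flips to −
signed output speed = -1344.8752 rpm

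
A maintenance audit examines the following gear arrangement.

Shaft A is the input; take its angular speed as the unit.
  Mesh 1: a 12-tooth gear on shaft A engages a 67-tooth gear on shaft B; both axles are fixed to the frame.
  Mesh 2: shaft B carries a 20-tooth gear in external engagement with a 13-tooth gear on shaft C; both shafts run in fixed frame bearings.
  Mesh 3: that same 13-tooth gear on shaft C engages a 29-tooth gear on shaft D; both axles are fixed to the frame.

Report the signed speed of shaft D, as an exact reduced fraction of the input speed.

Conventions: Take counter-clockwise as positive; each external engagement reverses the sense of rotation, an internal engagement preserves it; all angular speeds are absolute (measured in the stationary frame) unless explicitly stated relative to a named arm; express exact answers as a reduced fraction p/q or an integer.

-240/1943

3-mesh fixed-axis compound train (all bearings frame-fixed)
mesh 1 [12T→67T]: |ω|/ω_in = 1×12/67 = 12/67, sense flips to −
mesh 2 [20T→13T]: |ω|/ω_in = (12/67)×20/13 = 240/871, sense flips to +
mesh 3 [13T→29T]: |ω|/ω_in = (240/871)×13/29 = 240/1943, sense flips to −
signed output speed (× input speed) = -240/1943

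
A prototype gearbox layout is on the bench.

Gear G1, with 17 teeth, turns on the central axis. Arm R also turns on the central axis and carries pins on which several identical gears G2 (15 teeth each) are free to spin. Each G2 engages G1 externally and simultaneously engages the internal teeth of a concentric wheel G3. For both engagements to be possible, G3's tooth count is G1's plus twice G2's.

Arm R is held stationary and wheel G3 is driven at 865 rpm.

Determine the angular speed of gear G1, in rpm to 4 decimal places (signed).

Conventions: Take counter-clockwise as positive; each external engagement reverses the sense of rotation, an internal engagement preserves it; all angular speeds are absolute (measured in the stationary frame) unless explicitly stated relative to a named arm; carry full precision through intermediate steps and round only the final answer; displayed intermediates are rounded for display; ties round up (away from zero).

-2391.4706 rpm

planetary set (17T centre, 15T on arm, 47T internal) — Willis relation
normalise by the input: solve with ω_ring = 1, then scale by 865 rpm
ring teeth: 17 + 2·15 = 47
17(ω_sun−ω_arm) = −47(ω_ring−ω_arm),  ω_arm = 0, ω_ring = 1
ω_sun = 0 − (47/17)(1−0) = -47/17
scale: ω_sun = -47/17 × 865 rpm = -2391.4706 rpm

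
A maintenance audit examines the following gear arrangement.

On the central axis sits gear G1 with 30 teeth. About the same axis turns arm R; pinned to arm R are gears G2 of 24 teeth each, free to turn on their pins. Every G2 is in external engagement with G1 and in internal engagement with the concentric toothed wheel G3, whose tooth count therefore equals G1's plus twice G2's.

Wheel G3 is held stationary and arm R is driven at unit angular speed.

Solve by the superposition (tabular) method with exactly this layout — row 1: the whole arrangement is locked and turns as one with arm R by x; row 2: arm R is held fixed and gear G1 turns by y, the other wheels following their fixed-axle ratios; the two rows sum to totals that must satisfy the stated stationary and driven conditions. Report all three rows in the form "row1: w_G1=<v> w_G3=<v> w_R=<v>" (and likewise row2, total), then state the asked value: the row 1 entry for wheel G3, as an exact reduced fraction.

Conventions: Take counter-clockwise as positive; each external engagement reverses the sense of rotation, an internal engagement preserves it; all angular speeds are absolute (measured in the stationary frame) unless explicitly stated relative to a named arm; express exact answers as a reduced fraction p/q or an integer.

row1: w_G1=1 w_G3=1 w_R=1
row2: w_G1=13/5 w_G3=-1 w_R=0
total: w_G1=18/5 w_G3=0 w_R=1
asked value: 1

class = planetary set [G3 = 30+2·24 = 78; Willis about the carrier]
row 1: whole set turns with the arm by x
superposition row 2 [arm held]: sun y, ring −(30/78)·y, arm 0
boundary: total ω_ring = x − (30/78)·y = 0 and total ω_arm = x = 1  ⇒  y = 13/5, x = 1
row 2 ring = −(30/78)·13/5 = -1
totals (row 1 + row 2): sun 1 + 13/5 = 18/5, ring 1 + (-1) = 0, arm 1 + 0 = 1
asked cell (row1, ring) = 1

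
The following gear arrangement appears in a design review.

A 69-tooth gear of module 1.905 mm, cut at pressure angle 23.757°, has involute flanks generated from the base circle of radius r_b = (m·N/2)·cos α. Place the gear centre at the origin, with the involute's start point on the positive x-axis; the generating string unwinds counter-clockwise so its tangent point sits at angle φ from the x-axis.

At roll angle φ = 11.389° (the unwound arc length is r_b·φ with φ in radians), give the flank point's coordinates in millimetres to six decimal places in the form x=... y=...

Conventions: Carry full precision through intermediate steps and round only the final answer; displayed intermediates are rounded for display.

x=61.329992 y=0.156859

recognized (one wheel, involute flank): single-mesh tooth geometry, m = 1.905, N = 69
pitch radius r_p = m·N/2 = 1.905·69/2 = 65.722500
base radius r_b = r_p·cos α = 65.722500·cos 23.757° = 60.153324
roll angle φ = 11.389° = 0.19877555 rad
x = r_b·(cos φ + φ·sin φ) = 61.329992
y = r_b·(sin φ − φ·cos φ) = 0.156859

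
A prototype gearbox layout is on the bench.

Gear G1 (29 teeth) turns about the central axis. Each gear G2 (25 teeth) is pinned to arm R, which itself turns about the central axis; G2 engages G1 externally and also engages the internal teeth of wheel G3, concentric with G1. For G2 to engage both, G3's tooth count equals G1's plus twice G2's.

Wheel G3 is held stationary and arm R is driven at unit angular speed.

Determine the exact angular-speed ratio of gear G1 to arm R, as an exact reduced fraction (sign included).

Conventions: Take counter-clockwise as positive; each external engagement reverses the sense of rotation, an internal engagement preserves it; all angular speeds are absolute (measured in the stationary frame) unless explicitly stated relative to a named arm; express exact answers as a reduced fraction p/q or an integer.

108/29

topology: planetary set — G1 29T / G2 25T / G3 79T, arm = carrier (Willis)
ring teeth: 29 + 2·25 = 79
29(ω_sun−ω_arm) = −79(ω_ring−ω_arm),  ω_ring = 0, ω_arm = 1
ω_sun = 1 − (79/29)(0−1) = 108/29
ω_out/ω_in = 108/29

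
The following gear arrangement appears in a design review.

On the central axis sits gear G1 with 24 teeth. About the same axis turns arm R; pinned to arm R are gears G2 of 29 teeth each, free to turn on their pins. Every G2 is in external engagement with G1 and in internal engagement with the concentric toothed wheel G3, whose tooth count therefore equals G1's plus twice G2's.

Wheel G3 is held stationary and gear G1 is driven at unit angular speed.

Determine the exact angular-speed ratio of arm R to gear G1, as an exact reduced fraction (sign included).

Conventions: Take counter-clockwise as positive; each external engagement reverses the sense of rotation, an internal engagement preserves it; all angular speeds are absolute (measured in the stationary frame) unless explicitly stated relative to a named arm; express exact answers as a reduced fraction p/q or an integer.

12/53

class = planetary set [G3 = 24+2·29 = 82; Willis about the carrier]
ring teeth: 24 + 2·29 = 82
24(ω_sun−ω_arm) = −82(ω_ring−ω_arm),  ω_ring = 0, ω_sun = 1
24(1−ω_arm) = −82(0−ω_arm)  ⇒  106·ω_arm = 24  ⇒  ω_arm = 12/53
ω_out/ω_in = 12/53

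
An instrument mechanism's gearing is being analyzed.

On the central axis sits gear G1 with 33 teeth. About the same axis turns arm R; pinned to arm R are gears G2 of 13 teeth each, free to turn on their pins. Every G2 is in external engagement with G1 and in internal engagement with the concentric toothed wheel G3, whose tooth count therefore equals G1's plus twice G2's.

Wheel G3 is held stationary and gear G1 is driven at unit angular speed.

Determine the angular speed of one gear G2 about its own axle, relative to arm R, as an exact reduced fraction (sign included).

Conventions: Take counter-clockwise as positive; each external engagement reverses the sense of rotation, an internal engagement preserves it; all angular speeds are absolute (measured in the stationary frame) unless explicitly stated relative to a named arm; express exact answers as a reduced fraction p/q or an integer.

-1947/1196

class = planetary set [G3 = 33+2·13 = 59; Willis about the carrier]
ring teeth: 33 + 2·13 = 59
33(ω_sun−ω_arm) = −59(ω_ring−ω_arm),  ω_ring = 0, ω_sun = 1
33(1−ω_arm) = −59(0−ω_arm)  ⇒  92·ω_arm = 33  ⇒  ω_arm = 33/92
sun–planet mesh: 33·(1−33/92) = −13·(ω_p−ω_arm)  ⇒  ω_p−ω_arm = -1947/1196
exact speed ratio = -1947/1196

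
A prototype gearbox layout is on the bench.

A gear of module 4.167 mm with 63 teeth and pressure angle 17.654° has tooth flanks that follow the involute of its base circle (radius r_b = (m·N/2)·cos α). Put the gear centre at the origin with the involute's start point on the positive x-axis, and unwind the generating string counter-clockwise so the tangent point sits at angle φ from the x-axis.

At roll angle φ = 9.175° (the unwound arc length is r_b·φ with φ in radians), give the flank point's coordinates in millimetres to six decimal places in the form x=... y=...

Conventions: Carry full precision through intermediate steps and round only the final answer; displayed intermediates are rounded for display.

class = single-mesh tooth geometry [base-circle involute, m = 4.167, 63T]
pitch radius r_p = m·N/2 = 4.167·63/2 = 131.260500
base radius r_b = r_p·cos α = 131.260500·cos 17.654° = 125.078822
roll angle φ = 9.175° = 0.16013396 rad
x = r_b·(cos φ + φ·sin φ) = 126.672247
y = r_b·(sin φ − φ·cos φ) = 0.170765

x=126.672247 y=0.170765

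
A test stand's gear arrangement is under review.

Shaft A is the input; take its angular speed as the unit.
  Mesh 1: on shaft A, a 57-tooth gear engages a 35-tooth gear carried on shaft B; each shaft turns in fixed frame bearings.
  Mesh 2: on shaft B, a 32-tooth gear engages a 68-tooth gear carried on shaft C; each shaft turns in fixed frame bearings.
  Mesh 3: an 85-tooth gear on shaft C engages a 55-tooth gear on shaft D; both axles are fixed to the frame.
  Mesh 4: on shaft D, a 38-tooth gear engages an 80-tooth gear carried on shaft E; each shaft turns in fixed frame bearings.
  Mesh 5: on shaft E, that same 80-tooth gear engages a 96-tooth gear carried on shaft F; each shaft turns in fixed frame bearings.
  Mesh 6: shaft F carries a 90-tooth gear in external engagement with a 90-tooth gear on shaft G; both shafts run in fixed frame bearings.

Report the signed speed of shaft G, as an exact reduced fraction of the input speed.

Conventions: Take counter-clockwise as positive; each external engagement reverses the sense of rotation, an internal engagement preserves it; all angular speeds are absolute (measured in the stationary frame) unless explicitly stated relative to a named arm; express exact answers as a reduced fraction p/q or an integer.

361/770

6-mesh fixed-axis compound train (all bearings frame-fixed)
mesh 1 [57T→35T]: |ω|/ω_in = 1×57/35 = 57/35, sense flips to −
mesh 2 [32T→68T]: |ω|/ω_in = (57/35)×32/68 = 456/595, sense flips to +
mesh 3 [85T→55T]: |ω|/ω_in = (456/595)×85/55 = 456/385, sense flips to −
mesh 4 [38T→80T]: |ω|/ω_in = (456/385)×38/80 = 1083/1925, sense flips to +
mesh 5 [80T→96T]: |ω|/ω_in = (1083/1925)×80/96 = 361/770, sense flips to −
mesh 6 [90T→90T]: |ω|/ω_in = (361/770)×90/90 = 361/770, sense flips to +
signed output speed (× input speed) = 361/770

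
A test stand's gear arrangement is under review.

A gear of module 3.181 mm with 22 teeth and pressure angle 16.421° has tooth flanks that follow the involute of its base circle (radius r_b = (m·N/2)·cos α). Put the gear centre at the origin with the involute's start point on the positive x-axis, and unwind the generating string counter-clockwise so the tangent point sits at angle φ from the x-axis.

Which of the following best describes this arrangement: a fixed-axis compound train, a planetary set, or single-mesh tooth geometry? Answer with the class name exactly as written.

recognized (one wheel, involute flank): single-mesh tooth geometry, m = 3.181, N = 22
classification: single-mesh tooth geometry

single-mesh tooth geometry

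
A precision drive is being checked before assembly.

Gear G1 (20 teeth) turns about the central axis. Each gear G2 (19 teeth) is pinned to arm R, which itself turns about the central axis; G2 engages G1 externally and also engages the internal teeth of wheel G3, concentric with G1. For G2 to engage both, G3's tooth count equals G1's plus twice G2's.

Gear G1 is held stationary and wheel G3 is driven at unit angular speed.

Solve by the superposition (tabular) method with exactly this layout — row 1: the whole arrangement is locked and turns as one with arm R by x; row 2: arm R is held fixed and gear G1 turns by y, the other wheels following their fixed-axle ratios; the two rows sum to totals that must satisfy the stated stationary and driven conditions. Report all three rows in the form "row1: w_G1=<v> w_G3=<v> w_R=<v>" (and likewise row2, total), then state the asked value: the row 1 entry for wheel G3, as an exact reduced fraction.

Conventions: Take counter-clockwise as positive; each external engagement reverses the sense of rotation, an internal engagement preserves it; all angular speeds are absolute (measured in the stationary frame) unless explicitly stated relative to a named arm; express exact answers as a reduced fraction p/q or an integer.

recognized (axles ride arm R): planetary set, 20/19/58 teeth
row 1 — lock + rotate with arm: ω_sun = ω_ring = ω_arm = x
row 2 (arm held, sun turns y): ω_ring = −(20/58)·y, ω_arm = 0
boundary: total ω_sun = x + y = 0 and total ω_ring = x − (20/58)·y = 1  ⇒  y = -29/39, x = 29/39
row 2 ring = −(20/58)·(-29/39) = 10/39
totals (row 1 + row 2): sun 29/39 + (-29/39) = 0, ring 29/39 + 10/39 = 1, arm 29/39 + 0 = 29/39
asked cell (row1, ring) = 29/39

row1: w_G1=29/39 w_G3=29/39 w_R=29/39
row2: w_G1=-29/39 w_G3=10/39 w_R=0
total: w_G1=0 w_G3=1 w_R=29/39
asked value: 29/39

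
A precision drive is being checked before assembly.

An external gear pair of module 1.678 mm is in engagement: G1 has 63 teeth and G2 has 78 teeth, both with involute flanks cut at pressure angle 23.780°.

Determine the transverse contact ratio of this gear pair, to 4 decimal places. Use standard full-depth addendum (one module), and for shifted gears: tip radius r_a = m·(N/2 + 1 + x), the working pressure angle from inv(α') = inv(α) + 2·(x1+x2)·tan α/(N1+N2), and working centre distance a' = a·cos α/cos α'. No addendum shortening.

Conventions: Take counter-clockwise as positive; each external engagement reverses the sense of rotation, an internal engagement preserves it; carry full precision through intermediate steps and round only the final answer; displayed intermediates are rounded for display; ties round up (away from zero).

1.6166

single-mesh involute tooth geometry (63T engaging 78T at module 1.678)
base radii: r_b1 = 48.369466, r_b2 = 59.886005
tip radii: r_a1 = 54.535000, r_a2 = 67.120000
no profile shift: α' = α, a' = a
action lengths: √(r_a1²−r_b1²) = 25.188509, √(r_a2²−r_b2²) = 30.311067
base pitch p_b = π·m·cos α = 4.824037
CR = (25.188509 + 30.311067 − 118.299000·sin 23.78000°)/4.824037 = 1.616562
contact ratio ≈ 1.6166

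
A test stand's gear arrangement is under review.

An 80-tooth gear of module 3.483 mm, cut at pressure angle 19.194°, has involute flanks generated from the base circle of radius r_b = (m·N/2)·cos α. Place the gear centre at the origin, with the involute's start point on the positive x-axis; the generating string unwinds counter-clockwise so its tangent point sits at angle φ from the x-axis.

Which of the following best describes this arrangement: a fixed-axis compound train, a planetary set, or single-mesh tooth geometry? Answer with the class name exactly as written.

single-mesh tooth geometry

topology: single-mesh involute geometry — m = 3.483, N = 80
classification: single-mesh tooth geometry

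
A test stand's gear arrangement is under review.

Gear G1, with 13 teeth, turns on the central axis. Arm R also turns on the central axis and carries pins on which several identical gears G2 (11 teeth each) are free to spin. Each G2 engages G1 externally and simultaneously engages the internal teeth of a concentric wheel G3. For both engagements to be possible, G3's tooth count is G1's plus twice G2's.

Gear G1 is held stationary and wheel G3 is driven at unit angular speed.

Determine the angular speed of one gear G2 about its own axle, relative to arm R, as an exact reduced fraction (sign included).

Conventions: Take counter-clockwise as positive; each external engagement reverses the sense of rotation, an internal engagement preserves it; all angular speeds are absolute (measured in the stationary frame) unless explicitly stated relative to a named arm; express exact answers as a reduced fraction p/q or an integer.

class = planetary set [G3 = 13+2·11 = 35; Willis about the carrier]
ring teeth: 13 + 2·11 = 35
13(ω_sun−ω_arm) = −35(ω_ring−ω_arm),  ω_sun = 0, ω_ring = 1
13(0−ω_arm) = −35(1−ω_arm)  ⇒  48·ω_arm = 35  ⇒  ω_arm = 35/48
sun–planet mesh: 13·(0−35/48) = −11·(ω_p−ω_arm)  ⇒  ω_p−ω_arm = 455/528
exact speed ratio = 455/528

455/528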